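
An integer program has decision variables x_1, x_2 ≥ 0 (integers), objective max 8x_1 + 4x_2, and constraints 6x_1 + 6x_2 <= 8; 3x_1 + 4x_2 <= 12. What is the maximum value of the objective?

8

(x_1,x_2)=(1,0) is feasible, giving 8.
(x_1,x_2)=(0,1) is feasible, giving 4.
(x_1,x_2)=(0,0) is feasible, giving 0.
The best lattice point is (1,0), giving 8.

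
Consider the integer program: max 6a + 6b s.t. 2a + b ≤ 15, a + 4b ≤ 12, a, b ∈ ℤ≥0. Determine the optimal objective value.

(a,b)=(7,1): 2·7+1·1=15≤15, 1·7+4·1=11≤12, objective 48.
(a,b)=(6,1): 2·6+1·1=13≤15, 1·6+4·1=10≤12, objective 42.
(a,b)=(7,0): 2·7+1·0=14≤15, 1·7+4·0=7≤12, objective 42.
(a,b)=(5,1): 2·5+1·1=11≤15, 1·5+4·1=9≤12, objective 36.
No feasible integer point exceeds 48.

48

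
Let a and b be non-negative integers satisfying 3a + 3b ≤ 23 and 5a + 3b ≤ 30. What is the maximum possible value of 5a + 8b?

56

Relaxing integrality, the LP optimum is 61.33 at (a,b) = (0, 7.67), which is not an integer point.
(a,b)=(0,7) is feasible, giving 56.
(a,b)=(1,6) is feasible, giving 53.
The best lattice point is (0,7), giving 56.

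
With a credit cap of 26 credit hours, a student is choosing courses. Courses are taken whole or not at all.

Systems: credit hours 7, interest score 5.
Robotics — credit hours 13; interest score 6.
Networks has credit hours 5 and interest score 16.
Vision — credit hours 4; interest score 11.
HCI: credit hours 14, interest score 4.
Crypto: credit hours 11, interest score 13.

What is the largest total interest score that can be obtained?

40

Take Networks, Vision, and Crypto: credit hours 5 + 4 + 11 = 20 ≤ 26, interest score 16 + 11 + 13 = 40.
No other feasible combination does better.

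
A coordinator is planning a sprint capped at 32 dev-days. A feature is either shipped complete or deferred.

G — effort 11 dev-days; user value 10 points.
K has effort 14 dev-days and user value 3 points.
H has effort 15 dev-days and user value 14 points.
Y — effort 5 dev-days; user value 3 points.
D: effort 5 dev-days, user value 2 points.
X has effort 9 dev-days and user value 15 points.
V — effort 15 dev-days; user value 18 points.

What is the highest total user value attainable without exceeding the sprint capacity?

36

Treat it as a binary knapsack problem.
Allowing fractional choices, the relaxed optimum would be about 40.5, but features are indivisible.
D + X + V: effort 5 + 9 + 15 = 29 ≤ 32, user value 2 + 15 + 18 = 35.
Y + X + V: effort 5 + 9 + 15 = 29 ≤ 32, user value 3 + 15 + 18 = 36.
Best is Y, X, and V with total user value 36.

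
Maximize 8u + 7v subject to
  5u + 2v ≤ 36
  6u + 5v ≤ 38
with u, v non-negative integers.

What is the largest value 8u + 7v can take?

(u,v)=(3,4): 5·3+2·4=23≤36, 6·3+5·4=38≤38, objective 52.
(u,v)=(2,5): 5·2+2·5=20≤36, 6·2+5·5=37≤38, objective 51.
The best lattice point is (3,4), giving 52.

52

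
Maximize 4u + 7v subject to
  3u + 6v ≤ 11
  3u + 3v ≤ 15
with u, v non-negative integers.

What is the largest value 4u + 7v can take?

12

Relaxing integrality, the LP optimum is 14.67 at (u,v) = (3.67, 0), which is not an integer point.
(u,v)=(3,0): 3·3+6·0=9≤11, 3·3+3·0=9≤15, objective 12.
(u,v)=(2,0): 3·2+6·0=6≤11, 3·2+3·0=6≤15, objective 8.
The best lattice point is (3,0), giving 12.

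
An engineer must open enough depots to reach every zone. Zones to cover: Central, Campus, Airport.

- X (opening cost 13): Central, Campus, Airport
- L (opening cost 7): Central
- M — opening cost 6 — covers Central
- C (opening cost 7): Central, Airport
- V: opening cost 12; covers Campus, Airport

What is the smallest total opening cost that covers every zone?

13

X alone covers Central, Campus, Airport — every zone.
Total opening cost: 13.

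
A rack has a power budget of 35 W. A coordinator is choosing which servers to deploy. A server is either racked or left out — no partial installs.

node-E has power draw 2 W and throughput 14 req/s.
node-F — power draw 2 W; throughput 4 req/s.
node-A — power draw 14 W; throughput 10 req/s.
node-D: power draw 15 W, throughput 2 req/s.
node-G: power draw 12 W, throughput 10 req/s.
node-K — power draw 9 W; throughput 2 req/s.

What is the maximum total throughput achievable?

Allowing fractional choices, the relaxed optimum would be about 39.1, but servers are indivisible.
node-E + node-A + node-G: power draw 2 + 14 + 12 = 28 ≤ 35, throughput 14 + 10 + 10 = 34.
node-E + node-F + node-A + node-G: power draw 2 + 2 + 14 + 12 = 30 ≤ 35, throughput 14 + 4 + 10 + 10 = 38.
Best is node-E, node-F, node-A, and node-G with total throughput 38.

38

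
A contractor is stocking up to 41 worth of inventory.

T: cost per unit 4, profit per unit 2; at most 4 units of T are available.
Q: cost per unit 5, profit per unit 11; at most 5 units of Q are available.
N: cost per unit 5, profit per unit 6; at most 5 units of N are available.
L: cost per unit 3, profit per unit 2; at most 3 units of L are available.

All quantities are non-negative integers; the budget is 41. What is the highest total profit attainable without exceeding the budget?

This is a bounded integer knapsack.
Q has the best ratio (11/5); taking only Q gives at most 5×11 = 55 (stopped by the supply cap of 5).
Mixing does better — 5×Q and 3×N: cost 40 ≤ 41, profit 5·11 + 3·6 = 73.

73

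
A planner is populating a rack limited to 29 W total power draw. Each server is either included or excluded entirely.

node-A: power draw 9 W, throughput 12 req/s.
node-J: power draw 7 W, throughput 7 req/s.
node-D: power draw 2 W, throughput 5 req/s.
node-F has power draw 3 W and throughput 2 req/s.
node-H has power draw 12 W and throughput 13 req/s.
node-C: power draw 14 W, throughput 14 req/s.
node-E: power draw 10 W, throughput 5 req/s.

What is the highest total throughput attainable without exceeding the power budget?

33

Allowing fractional choices, the relaxed optimum would be about 36.0, but servers are indivisible.
node-A + node-D + node-F + node-C: power draw 9 + 2 + 3 + 14 = 28 ≤ 29, throughput 12 + 5 + 2 + 14 = 33.
node-A + node-D + node-F + node-H: power draw 9 + 2 + 3 + 12 = 26 ≤ 29, throughput 12 + 5 + 2 + 13 = 32.
node-A + node-J + node-H: power draw 9 + 7 + 12 = 28 ≤ 29, throughput 12 + 7 + 13 = 32.
Best is node-A, node-D, node-F, and node-C with total throughput 33.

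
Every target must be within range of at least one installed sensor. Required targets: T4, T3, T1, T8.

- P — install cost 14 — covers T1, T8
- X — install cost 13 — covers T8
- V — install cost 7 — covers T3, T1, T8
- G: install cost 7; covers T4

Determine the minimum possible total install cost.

14

This is an integer covering problem.
Choose V and G: together they cover T4, T3, T1, T8 — every target.
Total install cost: 7 + 7 = 14.
No cover costs less than 14.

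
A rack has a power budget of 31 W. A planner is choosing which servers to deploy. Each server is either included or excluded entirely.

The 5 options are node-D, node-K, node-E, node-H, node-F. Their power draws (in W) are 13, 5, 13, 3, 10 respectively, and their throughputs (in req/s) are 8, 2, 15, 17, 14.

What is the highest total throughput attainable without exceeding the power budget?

48

Allowing fractional choices, the relaxed optimum would be about 49.1, but servers are indivisible.
node-K + node-E + node-H + node-F: power draw 5 + 13 + 3 + 10 = 31 ≤ 31, throughput 2 + 15 + 17 + 14 = 48.
node-D + node-K + node-H + node-F: power draw 13 + 5 + 3 + 10 = 31 ≤ 31, throughput 8 + 2 + 17 + 14 = 41.
node-E + node-H + node-F: power draw 13 + 3 + 10 = 26 ≤ 31, throughput 15 + 17 + 14 = 46.
Best is node-K, node-E, node-H, and node-F with total throughput 48.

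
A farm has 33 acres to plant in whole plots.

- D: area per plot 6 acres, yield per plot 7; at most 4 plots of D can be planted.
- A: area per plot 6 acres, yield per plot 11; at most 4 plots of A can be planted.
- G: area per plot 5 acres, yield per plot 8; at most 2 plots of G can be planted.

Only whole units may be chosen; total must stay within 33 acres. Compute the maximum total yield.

52

4×A and 1×G: area 29 ≤ 33, yield 4·11 + 1·8 = 52.
1×D and 4×A: area 30 ≤ 33, yield 1·7 + 4·11 = 51.
Best is 52.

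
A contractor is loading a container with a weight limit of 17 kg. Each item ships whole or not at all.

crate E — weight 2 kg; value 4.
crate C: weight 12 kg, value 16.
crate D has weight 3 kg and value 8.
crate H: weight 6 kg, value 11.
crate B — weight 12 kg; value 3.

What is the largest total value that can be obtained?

28

This is a 0-1 knapsack instance.
Allowing fractional choices, the relaxed optimum would be about 31.0, but items are indivisible.
crate C + crate D: weight 12 + 3 = 15 ≤ 17, value 16 + 8 = 24.
crate E + crate D + crate H: weight 2 + 3 + 6 = 11 ≤ 17, value 4 + 8 + 11 = 23.
crate E + crate C + crate D: weight 2 + 12 + 3 = 17 ≤ 17, value 4 + 16 + 8 = 28.
Best is crate E, crate C, and crate D with total value 28.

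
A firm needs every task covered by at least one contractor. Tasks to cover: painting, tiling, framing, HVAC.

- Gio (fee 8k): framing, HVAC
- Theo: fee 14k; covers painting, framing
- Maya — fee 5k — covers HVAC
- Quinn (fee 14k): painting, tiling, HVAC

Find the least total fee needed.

Choose Gio and Quinn: together they cover painting, tiling, framing, HVAC — every task.
Total fee: 8 + 14 = 22.
No cover costs less than 22.

22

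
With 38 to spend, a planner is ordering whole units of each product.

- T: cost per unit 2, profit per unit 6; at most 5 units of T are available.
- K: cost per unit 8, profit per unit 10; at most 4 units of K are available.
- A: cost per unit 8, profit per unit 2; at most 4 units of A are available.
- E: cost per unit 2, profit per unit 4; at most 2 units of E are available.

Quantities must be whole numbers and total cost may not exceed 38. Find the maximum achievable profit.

This is a bounded integer knapsack.
T has the best ratio (6/2); taking only T gives at most 5×6 = 30 (stopped by the supply cap of 5).
Mixing does better — 5×T, 3×K, and 2×E: cost 38 ≤ 38, profit 5·6 + 3·10 + 2·4 = 68.

68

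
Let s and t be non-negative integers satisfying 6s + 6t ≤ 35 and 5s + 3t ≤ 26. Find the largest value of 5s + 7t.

The continuous relaxation peaks at (0, 5.83) with value 40.83; rounding to a feasible lattice point costs some objective.
(s,t)=(0,5): 6·0+6·5=30≤35, 5·0+3·5=15≤26, objective 35.
(s,t)=(1,4): 6·1+6·4=30≤35, 5·1+3·4=17≤26, objective 33.
(s,t)=(0,4): 6·0+6·4=24≤35, 5·0+3·4=12≤26, objective 28.
The best lattice point is (0,5), giving 35.

35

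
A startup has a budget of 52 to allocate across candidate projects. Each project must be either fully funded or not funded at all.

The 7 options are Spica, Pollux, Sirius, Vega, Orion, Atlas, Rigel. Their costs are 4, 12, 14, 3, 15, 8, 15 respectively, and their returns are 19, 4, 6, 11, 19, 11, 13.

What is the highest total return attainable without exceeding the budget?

73

Allowing fractional choices, the relaxed optimum would be about 76.0, but projects are indivisible.
Spica + Sirius + Vega + Orion + Rigel: cost 4 + 14 + 3 + 15 + 15 = 51 ≤ 52, return 19 + 6 + 11 + 19 + 13 = 68.
Spica + Vega + Orion + Atlas + Rigel: cost 4 + 3 + 15 + 8 + 15 = 45 ≤ 52, return 19 + 11 + 19 + 11 + 13 = 73.
Spica + Sirius + Vega + Orion + Atlas: cost 4 + 14 + 3 + 15 + 8 = 44 ≤ 52, return 19 + 6 + 11 + 19 + 11 = 66.
Best is Spica, Vega, Orion, Atlas, and Rigel with total return 73.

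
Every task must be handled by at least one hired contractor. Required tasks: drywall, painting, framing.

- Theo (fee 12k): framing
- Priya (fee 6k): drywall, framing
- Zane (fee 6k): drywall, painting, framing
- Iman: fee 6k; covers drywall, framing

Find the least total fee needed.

Zane alone covers drywall, painting, framing — every task.
Total fee: 6.
No cover costs less than 6.

6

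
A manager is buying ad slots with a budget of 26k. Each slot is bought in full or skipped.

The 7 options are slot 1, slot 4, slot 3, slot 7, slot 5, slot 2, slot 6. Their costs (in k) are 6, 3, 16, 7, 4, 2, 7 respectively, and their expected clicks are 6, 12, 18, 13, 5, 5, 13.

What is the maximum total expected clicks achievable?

Take slot 1, slot 4, slot 7, slot 2, and slot 6: cost 6 + 3 + 7 + 2 + 7 = 25 ≤ 26, expected clicks 6 + 12 + 13 + 5 + 13 = 49.
No other feasible combination does better.

49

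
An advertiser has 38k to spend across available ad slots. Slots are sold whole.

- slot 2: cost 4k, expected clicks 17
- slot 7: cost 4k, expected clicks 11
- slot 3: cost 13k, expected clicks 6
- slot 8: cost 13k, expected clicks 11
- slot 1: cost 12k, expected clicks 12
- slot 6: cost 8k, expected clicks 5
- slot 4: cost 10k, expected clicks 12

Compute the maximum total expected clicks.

Allowing fractional choices, the relaxed optimum would be about 58.8, but ad slots are indivisible.
slot 2 + slot 7 + slot 1 + slot 6 + slot 4: cost 4 + 4 + 12 + 8 + 10 = 38 ≤ 38, expected clicks 17 + 11 + 12 + 5 + 12 = 57.
slot 2 + slot 7 + slot 1 + slot 4: cost 4 + 4 + 12 + 10 = 30 ≤ 38, expected clicks 17 + 11 + 12 + 12 = 52.
Best is slot 2, slot 7, slot 1, slot 6, and slot 4 with total expected clicks 57.

57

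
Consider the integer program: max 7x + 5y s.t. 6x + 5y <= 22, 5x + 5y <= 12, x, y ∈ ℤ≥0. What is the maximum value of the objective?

14

Relaxing integrality, the LP optimum is 16.80 at (x,y) = (2.4, 0), which is not an integer point.
(x,y)=(2,0): 6·2+5·0=12≤22, 5·2+5·0=10≤12, objective 14.
(x,y)=(1,1): 6·1+5·1=11≤22, 5·1+5·1=10≤12, objective 12.
The best lattice point is (2,0), giving 14.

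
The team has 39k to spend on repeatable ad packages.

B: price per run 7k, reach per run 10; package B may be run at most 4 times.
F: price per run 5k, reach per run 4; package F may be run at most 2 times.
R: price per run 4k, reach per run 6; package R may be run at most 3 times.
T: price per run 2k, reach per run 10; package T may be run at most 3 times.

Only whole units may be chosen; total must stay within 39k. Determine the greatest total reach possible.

78

3×B, 3×R, and 3×T: price 39 ≤ 39, reach 3·10 + 3·6 + 3·10 = 78.
4×B, 1×R, and 3×T: price 38 ≤ 39, reach 4·10 + 1·6 + 3·10 = 76.
Best is 78.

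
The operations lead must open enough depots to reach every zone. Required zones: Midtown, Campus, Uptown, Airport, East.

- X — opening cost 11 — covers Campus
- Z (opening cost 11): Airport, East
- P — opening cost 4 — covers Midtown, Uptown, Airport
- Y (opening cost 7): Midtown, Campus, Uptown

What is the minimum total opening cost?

The greedy cost-per-new-zone heuristic would pick P, Y, and Z for 22, but a cheaper cover exists.
Choose Z and Y: together they cover Midtown, Campus, Uptown, Airport, East — every zone.
Total opening cost: 11 + 7 = 18.
No cover costs less than 18.

18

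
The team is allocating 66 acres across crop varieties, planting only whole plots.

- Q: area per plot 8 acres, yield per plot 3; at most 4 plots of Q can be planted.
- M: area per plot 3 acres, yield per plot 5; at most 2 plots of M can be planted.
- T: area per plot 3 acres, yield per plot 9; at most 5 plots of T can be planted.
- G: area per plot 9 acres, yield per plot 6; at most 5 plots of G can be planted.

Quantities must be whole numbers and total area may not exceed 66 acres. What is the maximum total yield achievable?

85

2×M, 5×T, and 5×G: area 66 ≤ 66, yield 2·5 + 5·9 + 5·6 = 85.
1×Q, 2×M, 5×T, and 4×G: area 65 ≤ 66, yield 1·3 + 2·5 + 5·9 + 4·6 = 82.
Best is 85.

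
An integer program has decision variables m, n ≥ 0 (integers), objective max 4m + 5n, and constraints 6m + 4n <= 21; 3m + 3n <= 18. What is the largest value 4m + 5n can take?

25

The continuous relaxation peaks at (0, 5.25) with value 26.25; rounding to a feasible lattice point costs some objective.
(m,n)=(0,5): 6·0+4·5=20≤21, 3·0+3·5=15≤18, objective 25.
(m,n)=(0,4): 6·0+4·4=16≤21, 3·0+3·4=12≤18, objective 20.
Maximum is 25 at (m,n)=(0,5).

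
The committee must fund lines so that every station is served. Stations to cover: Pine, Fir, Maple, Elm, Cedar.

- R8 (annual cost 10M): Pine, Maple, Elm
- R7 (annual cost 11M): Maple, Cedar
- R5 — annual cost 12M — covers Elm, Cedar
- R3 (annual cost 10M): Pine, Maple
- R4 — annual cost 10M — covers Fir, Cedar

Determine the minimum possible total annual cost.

20

Choose R8 and R4: together they cover Pine, Fir, Maple, Elm, Cedar — every station.
Total annual cost: 10 + 10 = 20.
No cover costs less than 20.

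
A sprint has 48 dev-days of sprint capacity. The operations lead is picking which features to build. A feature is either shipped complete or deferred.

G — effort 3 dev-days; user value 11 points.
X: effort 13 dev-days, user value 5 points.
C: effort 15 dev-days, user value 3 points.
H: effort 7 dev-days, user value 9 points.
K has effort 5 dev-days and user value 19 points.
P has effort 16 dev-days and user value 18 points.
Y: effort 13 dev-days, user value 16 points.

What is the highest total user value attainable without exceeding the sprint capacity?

73

Treat it as a binary knapsack problem.
Allowing fractional choices, the relaxed optimum would be about 74.5, but features are indivisible.
G + H + K + P + Y: effort 3 + 7 + 5 + 16 + 13 = 44 ≤ 48, user value 11 + 9 + 19 + 18 + 16 = 73.
G + K + P + Y: effort 3 + 5 + 16 + 13 = 37 ≤ 48, user value 11 + 19 + 18 + 16 = 64.
Best is G, H, K, P, and Y with total user value 73.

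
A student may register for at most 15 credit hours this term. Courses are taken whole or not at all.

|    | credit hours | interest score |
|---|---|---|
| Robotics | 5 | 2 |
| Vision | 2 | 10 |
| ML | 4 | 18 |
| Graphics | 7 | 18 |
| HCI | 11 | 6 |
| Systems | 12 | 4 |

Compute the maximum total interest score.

46

Take Vision, ML, and Graphics: credit hours 2 + 4 + 7 = 13 ≤ 15, interest score 10 + 18 + 18 = 46.
No other feasible combination does better.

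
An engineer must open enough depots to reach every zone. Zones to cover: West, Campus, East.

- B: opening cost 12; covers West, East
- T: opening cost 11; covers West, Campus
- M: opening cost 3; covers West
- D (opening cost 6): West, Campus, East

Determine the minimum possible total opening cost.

6

This is an integer covering problem.
D alone covers West, Campus, East — every zone.
Total opening cost: 6.
No cover costs less than 6.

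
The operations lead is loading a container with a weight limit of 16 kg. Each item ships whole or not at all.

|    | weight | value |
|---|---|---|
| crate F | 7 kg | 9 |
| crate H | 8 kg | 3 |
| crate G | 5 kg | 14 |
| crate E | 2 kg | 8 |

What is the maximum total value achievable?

This is a 0-1 knapsack instance.
crate F + crate G + crate E: weight 7 + 5 + 2 = 14 ≤ 16, value 9 + 14 + 8 = 31.
crate H + crate G + crate E: weight 8 + 5 + 2 = 15 ≤ 16, value 3 + 14 + 8 = 25.
Best is crate F, crate G, and crate E with total value 31.

31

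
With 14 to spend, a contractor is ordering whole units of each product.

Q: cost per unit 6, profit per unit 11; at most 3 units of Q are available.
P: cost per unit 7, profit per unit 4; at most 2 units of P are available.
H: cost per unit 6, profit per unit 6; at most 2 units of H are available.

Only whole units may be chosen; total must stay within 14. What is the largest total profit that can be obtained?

22

This is a bounded integer knapsack.
Q has the best ratio (11/6); taking only Q gives at most 2×11 = 22 (stopped by the cost limit).
Optimal: 2×Q: cost 12 ≤ 14, profit 2·11 = 22.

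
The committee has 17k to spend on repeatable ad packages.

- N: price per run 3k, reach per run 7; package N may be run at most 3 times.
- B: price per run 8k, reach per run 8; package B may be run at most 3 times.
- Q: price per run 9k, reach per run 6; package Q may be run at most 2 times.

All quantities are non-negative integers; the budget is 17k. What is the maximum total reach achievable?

29

3×N and 1×B: price 17 ≤ 17, reach 3·7 + 1·8 = 29.
2×N and 1×B: price 14 ≤ 17, reach 2·7 + 1·8 = 22.
Best is 29.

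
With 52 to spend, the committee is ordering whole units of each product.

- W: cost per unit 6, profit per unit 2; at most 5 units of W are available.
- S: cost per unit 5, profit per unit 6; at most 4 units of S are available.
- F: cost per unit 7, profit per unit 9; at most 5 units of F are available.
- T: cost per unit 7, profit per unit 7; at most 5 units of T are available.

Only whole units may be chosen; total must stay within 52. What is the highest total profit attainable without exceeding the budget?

Take 2×S, 5×F, and 1×T: cost 52 ≤ 52, profit 2·6 + 5·9 + 1·7 = 64.
F has the best ratio (9/7) and is taken to its limit of 5; remaining capacity is filled optimally with the others.

64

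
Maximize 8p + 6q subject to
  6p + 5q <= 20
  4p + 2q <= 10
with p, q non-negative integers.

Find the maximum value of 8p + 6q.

(p,q)=(0,4): 6·0+5·4=20≤20, 4·0+2·4=8≤10, objective 24.
(p,q)=(2,1): 6·2+5·1=17≤20, 4·2+2·1=10≤10, objective 22.
(p,q)=(1,2): 6·1+5·2=16≤20, 4·1+2·2=8≤10, objective 20.
Maximum is 24 at (p,q)=(0,4).

24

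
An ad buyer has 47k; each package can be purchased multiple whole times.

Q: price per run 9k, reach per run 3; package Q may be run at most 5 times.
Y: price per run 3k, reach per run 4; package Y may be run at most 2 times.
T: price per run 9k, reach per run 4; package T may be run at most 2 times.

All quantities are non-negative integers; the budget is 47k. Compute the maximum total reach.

Take 2×Q, 2×Y, and 2×T: price 42 ≤ 47, reach 2·3 + 2·4 + 2·4 = 22.
Y has the best ratio (4/3) and is taken to its limit of 2; remaining capacity is filled optimally with the others.

22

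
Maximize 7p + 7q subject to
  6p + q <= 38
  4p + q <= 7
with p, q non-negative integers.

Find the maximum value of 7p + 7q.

(p,q)=(0,7): 6·0+1·7=7≤38, 4·0+1·7=7≤7, objective 49.
(p,q)=(0,6): 6·0+1·6=6≤38, 4·0+1·6=6≤7, objective 42.
Maximum is 49 at (p,q)=(0,7).

49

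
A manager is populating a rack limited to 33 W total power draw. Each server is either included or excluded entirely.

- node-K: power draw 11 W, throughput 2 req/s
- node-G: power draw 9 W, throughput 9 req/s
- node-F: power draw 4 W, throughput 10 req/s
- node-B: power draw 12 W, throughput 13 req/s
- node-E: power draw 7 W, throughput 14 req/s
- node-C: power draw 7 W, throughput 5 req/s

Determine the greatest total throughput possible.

Allowing fractional choices, the relaxed optimum would be about 46.7, but servers are indivisible.
node-G + node-F + node-B + node-E: power draw 9 + 4 + 12 + 7 = 32 ≤ 33, throughput 9 + 10 + 13 + 14 = 46.
node-F + node-B + node-E + node-C: power draw 4 + 12 + 7 + 7 = 30 ≤ 33, throughput 10 + 13 + 14 + 5 = 42.
node-G + node-F + node-E + node-C: power draw 9 + 4 + 7 + 7 = 27 ≤ 33, throughput 9 + 10 + 14 + 5 = 38.
Best is node-G, node-F, node-B, and node-E with total throughput 46.

46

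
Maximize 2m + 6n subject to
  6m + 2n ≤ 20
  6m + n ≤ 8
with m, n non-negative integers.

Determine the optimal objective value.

(m,n)=(0,8): 6·0+2·8=16≤20, 6·0+1·8=8≤8, objective 48.
(m,n)=(0,7): 6·0+2·7=14≤20, 6·0+1·7=7≤8, objective 42.
No feasible integer point exceeds 48.

48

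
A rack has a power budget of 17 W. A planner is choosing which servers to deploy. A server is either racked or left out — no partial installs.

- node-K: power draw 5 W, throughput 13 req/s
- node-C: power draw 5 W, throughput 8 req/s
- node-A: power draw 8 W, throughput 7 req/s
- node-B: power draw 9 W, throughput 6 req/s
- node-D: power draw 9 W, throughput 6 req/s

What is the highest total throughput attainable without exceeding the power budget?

Take node-K and node-C: power draw 5 + 5 = 10 ≤ 17, throughput 13 + 8 = 21.
No other feasible combination does better.

21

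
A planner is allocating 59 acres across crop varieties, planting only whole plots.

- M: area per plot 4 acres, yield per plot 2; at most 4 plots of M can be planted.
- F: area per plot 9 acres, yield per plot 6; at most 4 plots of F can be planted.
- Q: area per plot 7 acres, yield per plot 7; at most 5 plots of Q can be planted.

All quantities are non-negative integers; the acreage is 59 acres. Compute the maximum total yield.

49

Take 1×M, 2×F, and 5×Q: area 57 ≤ 59, yield 1·2 + 2·6 + 5·7 = 49.
Q has the best ratio (7/7) and is taken to its limit of 5; remaining capacity is filled optimally with the others.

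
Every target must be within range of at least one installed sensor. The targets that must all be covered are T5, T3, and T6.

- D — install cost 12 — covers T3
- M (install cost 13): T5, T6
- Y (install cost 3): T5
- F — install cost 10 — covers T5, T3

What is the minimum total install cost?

This is an integer covering problem.
The greedy cost-per-new-target heuristic would pick Y, F, and M for 26, but a cheaper cover exists.
Choose M and F: together they cover T5, T3, T6 — every target.
Total install cost: 13 + 10 = 23.
No cover costs less than 23.

23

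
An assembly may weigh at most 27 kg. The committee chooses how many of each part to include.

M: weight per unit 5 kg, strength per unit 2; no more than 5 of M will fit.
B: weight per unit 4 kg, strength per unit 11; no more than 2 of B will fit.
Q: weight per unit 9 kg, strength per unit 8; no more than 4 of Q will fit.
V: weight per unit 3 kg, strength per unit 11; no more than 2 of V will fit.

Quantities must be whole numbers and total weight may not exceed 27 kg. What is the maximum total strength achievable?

2×M, 2×B, and 2×V: weight 24 ≤ 27, strength 2·2 + 2·11 + 2·11 = 48.
2×B, 1×Q, and 2×V: weight 23 ≤ 27, strength 2·11 + 1·8 + 2·11 = 52.
Best is 52.

52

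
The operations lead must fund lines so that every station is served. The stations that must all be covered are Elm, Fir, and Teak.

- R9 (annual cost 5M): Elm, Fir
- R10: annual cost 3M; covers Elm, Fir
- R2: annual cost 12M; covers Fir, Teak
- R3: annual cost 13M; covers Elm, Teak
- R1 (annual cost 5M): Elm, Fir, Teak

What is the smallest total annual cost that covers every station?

5

R1 alone covers Elm, Fir, Teak — every station.
Total annual cost: 5.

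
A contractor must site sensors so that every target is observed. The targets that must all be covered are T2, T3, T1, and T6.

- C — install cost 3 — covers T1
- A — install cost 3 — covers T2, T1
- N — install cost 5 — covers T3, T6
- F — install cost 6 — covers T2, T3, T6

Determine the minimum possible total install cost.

8

Choose A and N: together they cover T2, T3, T1, T6 — every target.
Total install cost: 3 + 5 = 8.
No cover costs less than 8.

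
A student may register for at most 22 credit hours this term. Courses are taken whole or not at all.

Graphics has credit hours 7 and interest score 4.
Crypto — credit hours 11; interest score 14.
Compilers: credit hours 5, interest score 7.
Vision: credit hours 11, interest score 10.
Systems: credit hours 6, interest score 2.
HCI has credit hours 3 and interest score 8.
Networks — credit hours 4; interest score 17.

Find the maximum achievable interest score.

Allowing fractional choices, the relaxed optimum would be about 44.7, but courses are indivisible.
Crypto + HCI + Networks: credit hours 11 + 3 + 4 = 18 ≤ 22, interest score 14 + 8 + 17 = 39.
Graphics + Compilers + HCI + Networks: credit hours 7 + 5 + 3 + 4 = 19 ≤ 22, interest score 4 + 7 + 8 + 17 = 36.
Crypto + Compilers + Networks: credit hours 11 + 5 + 4 = 20 ≤ 22, interest score 14 + 7 + 17 = 38.
Best is Crypto, HCI, and Networks with total interest score 39.

39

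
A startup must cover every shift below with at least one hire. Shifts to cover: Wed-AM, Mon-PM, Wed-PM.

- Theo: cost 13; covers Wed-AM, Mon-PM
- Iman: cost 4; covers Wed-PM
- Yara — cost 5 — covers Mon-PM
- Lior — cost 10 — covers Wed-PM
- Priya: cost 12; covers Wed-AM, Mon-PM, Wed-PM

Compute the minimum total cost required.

12

The greedy cost-per-new-shift heuristic would pick Iman, Yara, and Priya for 21, but a cheaper cover exists.
Priya alone covers Wed-AM, Mon-PM, Wed-PM — every shift.
Total cost: 12.
No cover costs less than 12.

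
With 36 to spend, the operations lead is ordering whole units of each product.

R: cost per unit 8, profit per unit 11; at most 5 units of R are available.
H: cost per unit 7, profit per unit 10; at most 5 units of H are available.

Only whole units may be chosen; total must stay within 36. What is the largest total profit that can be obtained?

51

5×H: cost 35 ≤ 36, profit 5·10 = 50.
1×R and 4×H: cost 36 ≤ 36, profit 1·11 + 4·10 = 51.
Best is 51.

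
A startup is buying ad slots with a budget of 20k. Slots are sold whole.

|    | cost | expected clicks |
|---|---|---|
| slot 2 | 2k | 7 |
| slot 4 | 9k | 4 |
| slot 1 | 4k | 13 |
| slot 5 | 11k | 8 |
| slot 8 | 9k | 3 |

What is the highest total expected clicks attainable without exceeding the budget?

28

Take slot 2, slot 1, and slot 5: cost 2 + 4 + 11 = 17 ≤ 20, expected clicks 7 + 13 + 8 = 28.
No other feasible combination does better.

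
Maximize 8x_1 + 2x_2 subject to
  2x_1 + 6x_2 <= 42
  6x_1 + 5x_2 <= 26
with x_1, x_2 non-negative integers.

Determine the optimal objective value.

Relaxing integrality, the LP optimum is 34.67 at (x_1,x_2) = (4.33, 0), which is not an integer point.
(x_1,x_2)=(4,0): 2·4+6·0=8≤42, 6·4+5·0=24≤26, objective 32.
(x_1,x_2)=(3,1): 2·3+6·1=12≤42, 6·3+5·1=23≤26, objective 26.
(x_1,x_2)=(3,0): 2·3+6·0=6≤42, 6·3+5·0=18≤26, objective 24.
Maximum is 32 at (x_1,x_2)=(4,0).

32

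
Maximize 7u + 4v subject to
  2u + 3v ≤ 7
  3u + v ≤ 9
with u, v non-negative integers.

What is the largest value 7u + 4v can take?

21

The continuous relaxation peaks at (2.86, 0.429) with value 21.71; rounding to a feasible lattice point costs some objective.
(u,v)=(3,0): 2·3+3·0=6≤7, 3·3+1·0=9≤9, objective 21.
(u,v)=(2,1): 2·2+3·1=7≤7, 3·2+1·1=7≤9, objective 18.
(u,v)=(2,0): 2·2+3·0=4≤7, 3·2+1·0=6≤9, objective 14.
(u,v)=(1,1): 2·1+3·1=5≤7, 3·1+1·1=4≤9, objective 11.
Maximum is 21 at (u,v)=(3,0).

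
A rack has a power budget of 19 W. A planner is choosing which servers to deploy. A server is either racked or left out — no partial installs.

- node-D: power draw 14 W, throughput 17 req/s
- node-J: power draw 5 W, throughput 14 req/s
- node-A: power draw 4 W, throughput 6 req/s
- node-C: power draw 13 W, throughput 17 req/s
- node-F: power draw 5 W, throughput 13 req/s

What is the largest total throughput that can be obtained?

This is a 0-1 knapsack instance.
node-D + node-J: power draw 14 + 5 = 19 ≤ 19, throughput 17 + 14 = 31.
node-J + node-C: power draw 5 + 13 = 18 ≤ 19, throughput 14 + 17 = 31.
node-J + node-A + node-F: power draw 5 + 4 + 5 = 14 ≤ 19, throughput 14 + 6 + 13 = 33.
Best is node-J, node-A, and node-F with total throughput 33.

33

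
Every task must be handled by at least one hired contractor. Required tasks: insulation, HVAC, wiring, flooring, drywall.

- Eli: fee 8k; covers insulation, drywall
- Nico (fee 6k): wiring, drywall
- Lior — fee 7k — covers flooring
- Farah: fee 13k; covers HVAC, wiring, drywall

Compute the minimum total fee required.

28

The greedy cost-per-new-task heuristic would pick Nico, Lior, Eli, and Farah for 34, but a cheaper cover exists.
Choose Eli, Lior, and Farah: together they cover insulation, HVAC, wiring, flooring, drywall — every task.
Total fee: 8 + 7 + 13 = 28.
No cover costs less than 28.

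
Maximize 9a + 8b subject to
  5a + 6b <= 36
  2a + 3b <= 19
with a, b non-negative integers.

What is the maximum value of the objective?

Relaxing integrality, the LP optimum is 64.80 at (a,b) = (7.2, 0), which is not an integer point.
(a,b)=(7,0): 5·7+6·0=35≤36, 2·7+3·0=14≤19, objective 63.
(a,b)=(6,1): 5·6+6·1=36≤36, 2·6+3·1=15≤19, objective 62.
(a,b)=(6,0): 5·6+6·0=30≤36, 2·6+3·0=12≤19, objective 54.
The best lattice point is (7,0), giving 63.

63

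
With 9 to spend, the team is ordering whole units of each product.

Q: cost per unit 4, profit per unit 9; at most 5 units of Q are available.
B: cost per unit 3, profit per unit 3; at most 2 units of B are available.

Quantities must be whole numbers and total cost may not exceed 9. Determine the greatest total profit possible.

Q has the best ratio (9/4); taking only Q gives at most 2×9 = 18 (stopped by the cost limit).
Optimal: 2×Q: cost 8 ≤ 9, profit 2·9 = 18.

18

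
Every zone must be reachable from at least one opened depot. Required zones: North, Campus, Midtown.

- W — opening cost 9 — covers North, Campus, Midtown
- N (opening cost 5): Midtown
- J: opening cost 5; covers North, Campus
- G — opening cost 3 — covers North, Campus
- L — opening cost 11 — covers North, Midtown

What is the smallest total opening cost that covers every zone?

Choose N and G: together they cover North, Campus, Midtown — every zone.
Total opening cost: 5 + 3 = 8.

8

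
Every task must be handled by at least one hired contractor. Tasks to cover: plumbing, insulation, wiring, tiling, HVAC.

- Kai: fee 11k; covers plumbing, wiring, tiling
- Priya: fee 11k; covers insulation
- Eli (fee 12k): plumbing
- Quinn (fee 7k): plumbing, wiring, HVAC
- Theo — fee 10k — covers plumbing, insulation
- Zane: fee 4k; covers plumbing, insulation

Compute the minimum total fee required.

22

This is a weighted set-cover instance.
Choose Kai, Quinn, and Zane: together they cover plumbing, insulation, wiring, tiling, HVAC — every task.
Total fee: 11 + 7 + 4 = 22.
No cover costs less than 22.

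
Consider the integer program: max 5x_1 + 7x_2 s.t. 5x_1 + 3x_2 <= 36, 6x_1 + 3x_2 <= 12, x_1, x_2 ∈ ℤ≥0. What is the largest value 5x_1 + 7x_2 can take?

28

(x_1,x_2)=(0,4): 5·0+3·4=12≤36, 6·0+3·4=12≤12, objective 28.
(x_1,x_2)=(0,3): 5·0+3·3=9≤36, 6·0+3·3=9≤12, objective 21.
No feasible integer point exceeds 28.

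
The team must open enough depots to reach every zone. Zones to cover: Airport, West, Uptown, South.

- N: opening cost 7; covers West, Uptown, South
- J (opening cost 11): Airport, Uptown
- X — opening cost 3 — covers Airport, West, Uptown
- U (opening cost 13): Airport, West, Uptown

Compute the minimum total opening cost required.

Choose N and X: together they cover Airport, West, Uptown, South — every zone.
Total opening cost: 7 + 3 = 10.
No cover costs less than 10.

10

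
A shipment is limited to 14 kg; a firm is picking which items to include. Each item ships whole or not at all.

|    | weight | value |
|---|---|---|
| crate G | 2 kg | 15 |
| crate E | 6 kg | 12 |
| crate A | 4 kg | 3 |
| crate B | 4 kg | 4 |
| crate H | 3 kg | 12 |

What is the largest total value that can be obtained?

Treat it as a binary knapsack problem.
Allowing fractional choices, the relaxed optimum would be about 42.0, but items are indivisible.
crate G + crate B + crate H: weight 2 + 4 + 3 = 9 ≤ 14, value 15 + 4 + 12 = 31.
crate G + crate E + crate H: weight 2 + 6 + 3 = 11 ≤ 14, value 15 + 12 + 12 = 39.
crate G + crate A + crate B + crate H: weight 2 + 4 + 4 + 3 = 13 ≤ 14, value 15 + 3 + 4 + 12 = 34.
Best is crate G, crate E, and crate H with total value 39.

39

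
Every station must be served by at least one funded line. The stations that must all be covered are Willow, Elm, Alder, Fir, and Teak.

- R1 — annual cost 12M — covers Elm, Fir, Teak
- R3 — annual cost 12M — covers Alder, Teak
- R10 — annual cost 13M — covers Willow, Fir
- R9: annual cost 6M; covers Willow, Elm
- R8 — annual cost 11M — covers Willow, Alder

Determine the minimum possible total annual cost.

This is an integer covering problem.
The greedy cost-per-new-station heuristic would pick R9, R1, and R8 for 29, but a cheaper cover exists.
Choose R1 and R8: together they cover Willow, Elm, Alder, Fir, Teak — every station.
Total annual cost: 12 + 11 = 23.
No cover costs less than 23.

23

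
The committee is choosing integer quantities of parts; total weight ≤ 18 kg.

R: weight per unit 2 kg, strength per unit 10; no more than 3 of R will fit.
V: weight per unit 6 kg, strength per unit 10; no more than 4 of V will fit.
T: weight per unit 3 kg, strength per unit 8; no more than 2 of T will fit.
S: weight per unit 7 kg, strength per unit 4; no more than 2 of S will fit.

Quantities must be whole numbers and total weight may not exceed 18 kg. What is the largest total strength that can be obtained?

56

3×R, 1×V, and 2×T: weight 18 ≤ 18, strength 3·10 + 1·10 + 2·8 = 56.
3×R and 2×V: weight 18 ≤ 18, strength 3·10 + 2·10 = 50.
Best is 56.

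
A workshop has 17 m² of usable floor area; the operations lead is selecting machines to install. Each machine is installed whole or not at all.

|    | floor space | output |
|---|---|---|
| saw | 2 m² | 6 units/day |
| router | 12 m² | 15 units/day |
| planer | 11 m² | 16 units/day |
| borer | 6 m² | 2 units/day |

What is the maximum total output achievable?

saw + planer: floor space 2 + 11 = 13 ≤ 17, output 6 + 16 = 22.
saw + router: floor space 2 + 12 = 14 ≤ 17, output 6 + 15 = 21.
planer + borer: floor space 11 + 6 = 17 ≤ 17, output 16 + 2 = 18.
Best is saw and planer with total output 22.

22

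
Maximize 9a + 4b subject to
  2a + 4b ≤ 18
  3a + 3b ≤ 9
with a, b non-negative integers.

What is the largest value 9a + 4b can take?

(a,b)=(3,0): 2·3+4·0=6≤18, 3·3+3·0=9≤9, objective 27.
(a,b)=(2,1): 2·2+4·1=8≤18, 3·2+3·1=9≤9, objective 22.
(a,b)=(2,0): 2·2+4·0=4≤18, 3·2+3·0=6≤9, objective 18.
No feasible integer point exceeds 27.

27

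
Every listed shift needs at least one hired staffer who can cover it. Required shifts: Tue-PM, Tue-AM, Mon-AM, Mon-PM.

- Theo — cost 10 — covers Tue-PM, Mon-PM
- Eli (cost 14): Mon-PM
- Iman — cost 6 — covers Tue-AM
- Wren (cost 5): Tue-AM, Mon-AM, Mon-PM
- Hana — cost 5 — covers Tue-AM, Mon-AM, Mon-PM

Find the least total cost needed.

Choose Theo and Wren: together they cover Tue-PM, Tue-AM, Mon-AM, Mon-PM — every shift.
Total cost: 10 + 5 = 15.

15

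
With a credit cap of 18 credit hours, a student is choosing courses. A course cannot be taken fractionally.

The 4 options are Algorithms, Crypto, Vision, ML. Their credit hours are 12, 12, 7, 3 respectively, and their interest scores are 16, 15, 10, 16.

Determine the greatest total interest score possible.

Allowing fractional choices, the relaxed optimum would be about 36.7, but courses are indivisible.
Crypto + ML: credit hours 12 + 3 = 15 ≤ 18, interest score 15 + 16 = 31.
Algorithms + ML: credit hours 12 + 3 = 15 ≤ 18, interest score 16 + 16 = 32.
Best is Algorithms and ML with total interest score 32.

32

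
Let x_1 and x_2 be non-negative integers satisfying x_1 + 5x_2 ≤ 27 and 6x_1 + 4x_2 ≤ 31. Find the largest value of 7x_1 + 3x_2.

Relaxing integrality, the LP optimum is 36.17 at (x_1,x_2) = (5.17, 0), which is not an integer point.
(x_1,x_2)=(5,0): 1·5+5·0=5≤27, 6·5+4·0=30≤31, objective 35.
(x_1,x_2)=(4,1): 1·4+5·1=9≤27, 6·4+4·1=28≤31, objective 31.
(x_1,x_2)=(4,0): 1·4+5·0=4≤27, 6·4+4·0=24≤31, objective 28.
The best lattice point is (5,0), giving 35.

35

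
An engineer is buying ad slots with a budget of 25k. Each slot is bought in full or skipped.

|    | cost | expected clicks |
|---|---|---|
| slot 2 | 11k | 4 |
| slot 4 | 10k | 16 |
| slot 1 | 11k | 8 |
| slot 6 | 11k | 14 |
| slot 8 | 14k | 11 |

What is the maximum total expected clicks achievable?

30

slot 4 + slot 6: cost 10 + 11 = 21 ≤ 25, expected clicks 16 + 14 = 30.
slot 6 + slot 8: cost 11 + 14 = 25 ≤ 25, expected clicks 14 + 11 = 25.
slot 4 + slot 8: cost 10 + 14 = 24 ≤ 25, expected clicks 16 + 11 = 27.
Best is slot 4 and slot 6 with total expected clicks 30.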